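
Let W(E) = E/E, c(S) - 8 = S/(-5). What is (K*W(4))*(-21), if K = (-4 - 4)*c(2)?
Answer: 6384/5 ≈ 1276.8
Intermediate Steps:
c(S) = 8 - S/5 (c(S) = 8 + S/(-5) = 8 + S*(-⅕) = 8 - S/5)
W(E) = 1
K = -304/5 (K = (-4 - 4)*(8 - ⅕*2) = -8*(8 - ⅖) = -8*38/5 = -304/5 ≈ -60.800)
(K*W(4))*(-21) = -304/5*1*(-21) = -304/5*(-21) = 6384/5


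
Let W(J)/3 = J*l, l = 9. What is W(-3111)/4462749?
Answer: -3111/165287 ≈ -0.018822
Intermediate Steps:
W(J) = 27*J (W(J) = 3*(J*9) = 3*(9*J) = 27*J)
W(-3111)/4462749 = (27*(-3111))/4462749 = -83997*1/4462749 = -3111/165287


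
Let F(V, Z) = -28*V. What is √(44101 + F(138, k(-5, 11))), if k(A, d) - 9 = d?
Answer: √40237 ≈ 200.59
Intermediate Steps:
k(A, d) = 9 + d
√(44101 + F(138, k(-5, 11))) = √(44101 - 28*138) = √(44101 - 3864) = √40237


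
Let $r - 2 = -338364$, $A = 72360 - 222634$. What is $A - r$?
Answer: $188088$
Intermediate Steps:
$A = -150274$ ($A = 72360 - 222634 = -150274$)
$r = -338362$ ($r = 2 - 338364 = -338362$)
$A - r = -150274 - -338362 = -150274 + 338362 = 188088$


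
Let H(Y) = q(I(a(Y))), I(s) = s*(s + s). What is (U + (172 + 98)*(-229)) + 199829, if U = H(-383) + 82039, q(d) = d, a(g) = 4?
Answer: 220070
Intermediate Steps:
I(s) = 2*s² (I(s) = s*(2*s) = 2*s²)
H(Y) = 32 (H(Y) = 2*4² = 2*16 = 32)
U = 82071 (U = 32 + 82039 = 82071)
(U + (172 + 98)*(-229)) + 199829 = (82071 + (172 + 98)*(-229)) + 199829 = (82071 + 270*(-229)) + 199829 = (82071 - 61830) + 199829 = 20241 + 199829 = 220070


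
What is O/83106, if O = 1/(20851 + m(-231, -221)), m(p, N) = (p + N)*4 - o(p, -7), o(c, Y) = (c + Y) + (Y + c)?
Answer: 1/1622146014 ≈ 6.1647e-10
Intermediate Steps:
o(c, Y) = 2*Y + 2*c (o(c, Y) = (Y + c) + (Y + c) = 2*Y + 2*c)
m(p, N) = 14 + 2*p + 4*N (m(p, N) = (p + N)*4 - (2*(-7) + 2*p) = (N + p)*4 - (-14 + 2*p) = (4*N + 4*p) + (14 - 2*p) = 14 + 2*p + 4*N)
O = 1/19519 (O = 1/(20851 + (14 + 2*(-231) + 4*(-221))) = 1/(20851 + (14 - 462 - 884)) = 1/(20851 - 1332) = 1/19519 ≈ 5.1232e-5)
O/83106 = (1/19519)/83106 = (1/19519)*(1/83106) = 1/1622146014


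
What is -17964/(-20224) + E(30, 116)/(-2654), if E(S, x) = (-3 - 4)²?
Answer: 5835685/6709312 ≈ 0.86979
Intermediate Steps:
E(S, x) = 49 (E(S, x) = (-7)² = 49)
-17964/(-20224) + E(30, 116)/(-2654) = -17964/(-20224) + 49/(-2654) = -17964*(-1/20224) + 49*(-1/2654) = 4491/5056 - 49/2654 = 5835685/6709312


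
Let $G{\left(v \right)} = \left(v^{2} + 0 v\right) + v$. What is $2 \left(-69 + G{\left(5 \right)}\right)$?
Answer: $-78$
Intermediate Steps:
$G{\left(v \right)} = v + v^{2}$ ($G{\left(v \right)} = \left(v^{2} + 0\right) + v = v^{2} + v = v + v^{2}$)
$2 \left(-69 + G{\left(5 \right)}\right) = 2 \left(-69 + 5 \left(1 + 5\right)\right) = 2 \left(-69 + 5 \cdot 6\right) = 2 \left(-69 + 30\right) = 2 \left(-39\right) = -78$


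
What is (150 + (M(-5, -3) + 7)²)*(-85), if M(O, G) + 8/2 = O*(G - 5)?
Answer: -169915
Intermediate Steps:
M(O, G) = -4 + O*(-5 + G) (M(O, G) = -4 + O*(G - 5) = -4 + O*(-5 + G))
(150 + (M(-5, -3) + 7)²)*(-85) = (150 + ((-4 - 5*(-5) - 3*(-5)) + 7)²)*(-85) = (150 + ((-4 + 25 + 15) + 7)²)*(-85) = (150 + (36 + 7)²)*(-85) = (150 + 43²)*(-85) = (150 + 1849)*(-85) = 1999*(-85) = -169915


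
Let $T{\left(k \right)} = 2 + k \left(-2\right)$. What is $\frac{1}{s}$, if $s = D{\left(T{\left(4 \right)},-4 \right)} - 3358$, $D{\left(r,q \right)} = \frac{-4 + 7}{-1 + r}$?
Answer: $- \frac{7}{23509} \approx -0.00029776$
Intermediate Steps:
$T{\left(k \right)} = 2 - 2 k$
$D{\left(r,q \right)} = \frac{3}{-1 + r}$
$s = - \frac{23509}{7}$ ($s = \frac{3}{-1 + \left(2 - 8\right)} - 3358 = \frac{3}{-1 - 6} - 3358 = \frac{3}{-7} - 3358 = 3 \left(- \frac{1}{7}\right) - 3358 = - \frac{3}{7} - 3358 = - \frac{23509}{7} \approx -3358.4$)
$\frac{1}{s} = \frac{1}{- \frac{23509}{7}} = - \frac{7}{23509}$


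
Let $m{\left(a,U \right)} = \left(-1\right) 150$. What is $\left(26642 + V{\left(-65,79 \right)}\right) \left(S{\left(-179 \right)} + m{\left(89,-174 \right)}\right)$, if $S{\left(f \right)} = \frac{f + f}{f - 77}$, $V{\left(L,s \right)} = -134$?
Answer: $- \frac{126052167}{32} \approx -3.9391 \cdot 10^{6}$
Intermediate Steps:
$S{\left(f \right)} = \frac{2 f}{-77 + f}$
$m{\left(a,U \right)} = -150$
$\left(26642 + V{\left(-65,79 \right)}\right) \left(S{\left(-179 \right)} + m{\left(89,-174 \right)}\right) = \left(26642 - 134\right) \left(2 \left(-179\right) \frac{1}{-77 - 179} - 150\right) = 26508 \left(2 \left(-179\right) \frac{1}{-256} - 150\right) = 26508 \left(2 \left(-179\right) \left(- \frac{1}{256}\right) - 150\right) = 26508 \left(\frac{179}{128} - 150\right) = 26508 \left(- \frac{19021}{128}\right) = - \frac{126052167}{32}$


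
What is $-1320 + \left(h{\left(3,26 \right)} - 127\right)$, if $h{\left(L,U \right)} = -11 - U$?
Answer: $-1484$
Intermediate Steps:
$-1320 + \left(h{\left(3,26 \right)} - 127\right) = -1320 - 164 = -1484$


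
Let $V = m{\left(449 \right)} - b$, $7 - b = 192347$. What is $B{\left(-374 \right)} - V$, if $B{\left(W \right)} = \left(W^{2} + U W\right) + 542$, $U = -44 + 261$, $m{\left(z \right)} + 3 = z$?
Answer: $-133526$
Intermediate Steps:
$b = -192340$ ($b = 7 - 192347 = -192340$)
$m{\left(z \right)} = -3 + z$
$U = 217$
$B{\left(W \right)} = 542 + W^{2} + 217 W$ ($B{\left(W \right)} = \left(W^{2} + 217 W\right) + 542 = 542 + W^{2} + 217 W$)
$V = 192786$ ($V = \left(-3 + 449\right) - -192340 = 446 + 192340 = 192786$)
$B{\left(-374 \right)} - V = \left(542 + \left(-374\right)^{2} + 217 \left(-374\right)\right) - 192786 = \left(542 + 139876 - 81158\right) - 192786 = 59260 - 192786 = -133526$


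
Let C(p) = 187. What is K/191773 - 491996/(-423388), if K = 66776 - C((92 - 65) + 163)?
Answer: 30636133110/20298596731 ≈ 1.5093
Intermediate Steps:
K = 66589 (K = 66776 - 1*187 = 66776 - 187 = 66589)
K/191773 - 491996/(-423388) = 66589/191773 - 491996/(-423388) = 66589*(1/191773) - 491996*(-1/423388) = 66589/191773 + 122999/105847 = 30636133110/20298596731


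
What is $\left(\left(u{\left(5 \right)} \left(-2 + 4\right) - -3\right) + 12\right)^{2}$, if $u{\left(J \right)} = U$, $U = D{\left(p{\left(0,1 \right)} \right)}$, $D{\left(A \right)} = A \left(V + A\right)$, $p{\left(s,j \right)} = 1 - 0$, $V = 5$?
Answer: $729$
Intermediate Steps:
$p{\left(s,j \right)} = 1$ ($p{\left(s,j \right)} = 1 + 0 = 1$)
$D{\left(A \right)} = A \left(5 + A\right)$
$U = 6$ ($U = 1 \left(5 + 1\right) = 1 \cdot 6 = 6$)
$u{\left(J \right)} = 6$
$\left(\left(u{\left(5 \right)} \left(-2 + 4\right) - -3\right) + 12\right)^{2} = \left(\left(6 \left(-2 + 4\right) - -3\right) + 12\right)^{2} = \left(\left(6 \cdot 2 + 3\right) + 12\right)^{2} = \left(\left(12 + 3\right) + 12\right)^{2} = \left(15 + 12\right)^{2} = 27^{2} = 729$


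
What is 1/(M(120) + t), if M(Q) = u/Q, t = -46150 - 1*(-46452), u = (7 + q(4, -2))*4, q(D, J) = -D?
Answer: 10/3021 ≈ 0.0033102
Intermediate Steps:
u = 12 (u = (7 - 1*4)*4 = (7 - 4)*4 = 3*4 = 12)
t = 302 (t = -46150 + 46452 = 302)
M(Q) = 12/Q
1/(M(120) + t) = 1/(12/120 + 302) = 1/(12*(1/120) + 302) = 1/(⅒ + 302) = 1/(3021/10) = 10/3021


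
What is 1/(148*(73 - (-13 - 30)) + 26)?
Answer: 1/17194 ≈ 5.8160e-5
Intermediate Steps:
1/(148*(73 - (-13 - 30)) + 26) = 1/(148*(73 - 1*(-43)) + 26) = 1/(148*(73 + 43) + 26) = 1/(148*116 + 26) = 1/(17168 + 26) = 1/17194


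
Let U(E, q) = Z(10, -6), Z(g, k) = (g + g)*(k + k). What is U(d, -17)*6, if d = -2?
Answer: -1440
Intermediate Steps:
Z(g, k) = 4*g*k (Z(g, k) = (2*g)*(2*k) = 4*g*k)
U(E, q) = -240 (U(E, q) = 4*10*(-6) = -240)
U(d, -17)*6 = -240*6 = -1440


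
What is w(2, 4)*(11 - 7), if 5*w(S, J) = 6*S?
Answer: 48/5 ≈ 9.6000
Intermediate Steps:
w(S, J) = 6*S/5 (w(S, J) = (6*S)/5 = 6*S/5)
w(2, 4)*(11 - 7) = ((6/5)*2)*(11 - 7) = (12/5)*4 = 48/5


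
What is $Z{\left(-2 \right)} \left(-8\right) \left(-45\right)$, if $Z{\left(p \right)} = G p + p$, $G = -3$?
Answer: $1440$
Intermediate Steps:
$Z{\left(p \right)} = - 2 p$ ($Z{\left(p \right)} = - 3 p + p = - 2 p$)
$Z{\left(-2 \right)} \left(-8\right) \left(-45\right) = \left(-2\right) \left(-2\right) \left(-8\right) \left(-45\right) = 4 \left(-8\right) \left(-45\right) = \left(-32\right) \left(-45\right) = 1440$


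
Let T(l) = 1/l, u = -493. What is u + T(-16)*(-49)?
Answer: -7839/16 ≈ -489.94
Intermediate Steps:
u + T(-16)*(-49) = -493 - 49/(-16) = -493 - 1/16*(-49) = -493 + 49/16 = -7839/16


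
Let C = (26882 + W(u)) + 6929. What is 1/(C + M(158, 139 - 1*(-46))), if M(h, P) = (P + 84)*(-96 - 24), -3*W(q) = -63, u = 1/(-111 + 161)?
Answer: 1/1552 ≈ 0.00064433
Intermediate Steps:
u = 1/50 ≈ 0.020000
W(q) = 21 (W(q) = -⅓*(-63) = 21)
M(h, P) = -10080 - 120*P (M(h, P) = (84 + P)*(-120) = -10080 - 120*P)
C = 33832 (C = (26882 + 21) + 6929 = 26903 + 6929 = 33832)
1/(C + M(158, 139 - 1*(-46))) = 1/(33832 + (-10080 - 120*(139 - 1*(-46)))) = 1/(33832 + (-10080 - 120*(139 + 46))) = 1/(33832 + (-10080 - 120*185)) = 1/(33832 + (-10080 - 22200)) = 1/(33832 - 32280) = 1/1552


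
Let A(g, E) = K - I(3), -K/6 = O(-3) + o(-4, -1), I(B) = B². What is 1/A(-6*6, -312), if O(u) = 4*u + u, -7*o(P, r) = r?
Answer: 7/561 ≈ 0.012478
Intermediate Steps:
o(P, r) = -r/7
O(u) = 5*u
K = 624/7 (K = -6*(5*(-3) - ⅐*(-1)) = -6*(-15 + ⅐) = -6*(-104/7) = 624/7 ≈ 89.143)
A(g, E) = 561/7 (A(g, E) = 624/7 - 1*3² = 624/7 - 1*9 = 624/7 - 9 = 561/7)
1/A(-6*6, -312) = 1/(561/7) = 7/561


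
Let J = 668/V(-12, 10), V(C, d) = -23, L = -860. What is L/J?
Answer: 4945/167 ≈ 29.611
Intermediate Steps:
J = -668/23 (J = 668/(-23) = 668*(-1/23) = -668/23 ≈ -29.043)
L/J = -860/(-668/23) = -860*(-23/668) = 4945/167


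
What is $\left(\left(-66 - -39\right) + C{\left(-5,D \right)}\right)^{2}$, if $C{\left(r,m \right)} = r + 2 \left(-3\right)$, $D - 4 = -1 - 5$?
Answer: $1444$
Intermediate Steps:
$D = -2$ ($D = 4 - 6 = -2$)
$C{\left(r,m \right)} = -6 + r$ ($C{\left(r,m \right)} = r - 6 = -6 + r$)
$\left(\left(-66 - -39\right) + C{\left(-5,D \right)}\right)^{2} = \left(\left(-66 - -39\right) - 11\right)^{2} = \left(\left(-66 + 39\right) - 11\right)^{2} = \left(-27 - 11\right)^{2} = \left(-38\right)^{2} = 1444$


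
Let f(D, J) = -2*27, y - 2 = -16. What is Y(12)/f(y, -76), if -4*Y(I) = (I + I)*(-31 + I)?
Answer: -19/9 ≈ -2.1111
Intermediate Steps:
y = -14 (y = 2 - 16 = -14)
f(D, J) = -54
Y(I) = -I*(-31 + I)/2 (Y(I) = -(I + I)*(-31 + I)/4 = -2*I*(-31 + I)/4 = -I*(-31 + I)/2)
Y(12)/f(y, -76) = ((½)*12*(31 - 1*12))/(-54) = ((½)*12*(31 - 12))*(-1/54) = ((½)*12*19)*(-1/54) = 114*(-1/54) = -19/9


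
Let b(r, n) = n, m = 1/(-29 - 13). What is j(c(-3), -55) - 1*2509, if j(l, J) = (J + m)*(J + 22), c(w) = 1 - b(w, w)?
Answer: -9705/14 ≈ -693.21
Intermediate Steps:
m = -1/42 (m = 1/(-42) = -1/42 ≈ -0.023810)
c(w) = 1 - w
j(l, J) = (22 + J)*(-1/42 + J) (j(l, J) = (J - 1/42)*(J + 22) = (-1/42 + J)*(22 + J) = (22 + J)*(-1/42 + J))
j(c(-3), -55) - 1*2509 = (-11/21 + (-55)² + (923/42)*(-55)) - 1*2509 = (-11/21 + 3025 - 50765/42) - 2509 = 25421/14 - 2509 = -9705/14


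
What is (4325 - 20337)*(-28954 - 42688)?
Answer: 1147131704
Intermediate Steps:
(4325 - 20337)*(-28954 - 42688) = -16012*(-71642) = 1147131704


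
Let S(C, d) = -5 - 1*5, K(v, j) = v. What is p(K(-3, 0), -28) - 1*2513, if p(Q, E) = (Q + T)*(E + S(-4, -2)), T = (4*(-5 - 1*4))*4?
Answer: 3073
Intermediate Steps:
T = -144 (T = (4*(-5 - 4))*4 = (4*(-9))*4 = -36*4 = -144)
S(C, d) = -10 (S(C, d) = -5 - 5 = -10)
p(Q, E) = (-144 + Q)*(-10 + E) (p(Q, E) = (Q - 144)*(E - 10) = (-144 + Q)*(-10 + E))
p(K(-3, 0), -28) - 1*2513 = (1440 - 144*(-28) - 10*(-3) - 28*(-3)) - 1*2513 = (1440 + 4032 + 30 + 84) - 2513 = 5586 - 2513 = 3073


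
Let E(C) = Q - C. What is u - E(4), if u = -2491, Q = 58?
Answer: -2545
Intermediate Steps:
E(C) = 58 - C
u - E(4) = -2491 - (58 - 1*4) = -2491 - (58 - 4) = -2491 - 1*54 = -2491 - 54 = -2545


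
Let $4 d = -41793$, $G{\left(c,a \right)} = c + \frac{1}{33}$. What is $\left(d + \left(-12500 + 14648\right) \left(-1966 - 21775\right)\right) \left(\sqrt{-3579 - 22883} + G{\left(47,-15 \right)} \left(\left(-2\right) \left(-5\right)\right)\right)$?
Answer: $- \frac{263871641400}{11} - \frac{204024465 i \sqrt{26462}}{4} \approx -2.3988 \cdot 10^{10} - 8.2972 \cdot 10^{9} i$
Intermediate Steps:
$G{\left(c,a \right)} = \frac{1}{33} + c$ ($G{\left(c,a \right)} = c + \frac{1}{33} = \frac{1}{33} + c$)
$d = - \frac{41793}{4}$ ($d = \frac{1}{4} \left(-41793\right) = - \frac{41793}{4} \approx -10448.0$)
$\left(d + \left(-12500 + 14648\right) \left(-1966 - 21775\right)\right) \left(\sqrt{-3579 - 22883} + G{\left(47,-15 \right)} \left(\left(-2\right) \left(-5\right)\right)\right) = \left(- \frac{41793}{4} + \left(-12500 + 14648\right) \left(-1966 - 21775\right)\right) \left(\sqrt{-3579 - 22883} + \left(\frac{1}{33} + 47\right) \left(\left(-2\right) \left(-5\right)\right)\right) = \left(- \frac{41793}{4} + 2148 \left(-23741\right)\right) \left(\sqrt{-26462} + \frac{1552}{33} \cdot 10\right) = \left(- \frac{41793}{4} - 50995668\right) \left(i \sqrt{26462} + \frac{15520}{33}\right) = - \frac{204024465 \left(\frac{15520}{33} + i \sqrt{26462}\right)}{4} = - \frac{263871641400}{11} - \frac{204024465 i \sqrt{26462}}{4}$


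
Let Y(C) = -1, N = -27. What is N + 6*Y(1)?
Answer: -33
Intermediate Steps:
N + 6*Y(1) = -27 + 6*(-1) = -27 - 6 = -33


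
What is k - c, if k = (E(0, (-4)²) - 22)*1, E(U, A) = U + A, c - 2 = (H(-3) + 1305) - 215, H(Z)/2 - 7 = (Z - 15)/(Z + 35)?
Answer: -8887/8 ≈ -1110.9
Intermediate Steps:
H(Z) = 14 + 2*(-15 + Z)/(35 + Z) (H(Z) = 14 + 2*((Z - 15)/(Z + 35)) = 14 + 2*((-15 + Z)/(35 + Z)) = 14 + 2*(-15 + Z)/(35 + Z))
c = 8839/8 (c = 2 + ((4*(115 + 4*(-3))/(35 - 3) + 1305) - 215) = 2 + ((4*(115 - 12)/32 + 1305) - 215) = 2 + ((4*(1/32)*103 + 1305) - 215) = 2 + ((103/8 + 1305) - 215) = 2 + (10543/8 - 215) = 2 + 8823/8 = 8839/8 ≈ 1104.9)
E(U, A) = A + U
k = -6 (k = (((-4)² + 0) - 22)*1 = ((16 + 0) - 22)*1 = (16 - 22)*1 = -6*1 = -6)
k - c = -6 - 1*8839/8 = -6 - 8839/8 = -8887/8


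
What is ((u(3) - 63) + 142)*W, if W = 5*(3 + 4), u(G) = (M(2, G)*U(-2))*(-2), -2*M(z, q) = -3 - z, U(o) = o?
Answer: 3115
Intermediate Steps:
M(z, q) = 3/2 + z/2 (M(z, q) = -(-3 - z)/2 = 3/2 + z/2)
u(G) = 10 (u(G) = ((3/2 + (½)*2)*(-2))*(-2) = ((3/2 + 1)*(-2))*(-2) = ((5/2)*(-2))*(-2) = -5*(-2) = 10)
W = 35 (W = 5*7 = 35)
((u(3) - 63) + 142)*W = ((10 - 63) + 142)*35 = (-53 + 142)*35 = 89*35 = 3115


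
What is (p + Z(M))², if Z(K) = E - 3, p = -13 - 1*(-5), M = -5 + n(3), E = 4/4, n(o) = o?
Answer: 100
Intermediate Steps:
E = 1 (E = 4*(¼) = 1)
M = -2 (M = -5 + 3 = -2)
p = -8 (p = -13 + 5 = -8)
Z(K) = -2 (Z(K) = 1 - 3 = -2)
(p + Z(M))² = (-8 - 2)² = (-10)² = 100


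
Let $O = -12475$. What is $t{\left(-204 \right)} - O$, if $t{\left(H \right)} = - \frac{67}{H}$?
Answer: $\frac{2544967}{204} \approx 12475.0$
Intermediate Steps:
$t{\left(-204 \right)} - O = - \frac{67}{-204} - -12475 = \left(-67\right) \left(- \frac{1}{204}\right) + 12475 = \frac{67}{204} + 12475 = \frac{2544967}{204}$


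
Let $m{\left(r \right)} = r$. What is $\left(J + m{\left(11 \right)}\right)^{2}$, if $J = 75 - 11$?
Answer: $5625$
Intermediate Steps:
$J = 64$
$\left(J + m{\left(11 \right)}\right)^{2} = \left(64 + 11\right)^{2} = 75^{2} = 5625$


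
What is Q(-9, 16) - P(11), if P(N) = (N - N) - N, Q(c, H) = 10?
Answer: 21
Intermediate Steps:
P(N) = -N (P(N) = 0 - N = -N)
Q(-9, 16) - P(11) = 10 - (-1)*11 = 10 - 1*(-11) = 10 + 11 = 21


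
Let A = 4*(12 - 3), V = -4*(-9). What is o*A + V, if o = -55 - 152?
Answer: -7416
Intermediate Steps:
o = -207
V = 36
A = 36 (A = 4*9 = 36)
o*A + V = -207*36 + 36 = -7452 + 36 = -7416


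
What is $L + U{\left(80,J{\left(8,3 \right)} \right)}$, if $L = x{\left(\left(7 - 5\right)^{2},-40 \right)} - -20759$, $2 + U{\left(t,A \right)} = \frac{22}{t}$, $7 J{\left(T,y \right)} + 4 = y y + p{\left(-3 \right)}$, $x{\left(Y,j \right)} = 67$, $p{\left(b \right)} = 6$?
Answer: $\frac{832971}{40} \approx 20824.0$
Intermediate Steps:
$J{\left(T,y \right)} = \frac{2}{7} + \frac{y^{2}}{7}$ ($J{\left(T,y \right)} = - \frac{4}{7} + \frac{y y + 6}{7} = - \frac{4}{7} + \frac{y^{2} + 6}{7} = - \frac{4}{7} + \frac{6 + y^{2}}{7} = - \frac{4}{7} + \left(\frac{6}{7} + \frac{y^{2}}{7}\right) = \frac{2}{7} + \frac{y^{2}}{7}$)
$U{\left(t,A \right)} = -2 + \frac{22}{t}$
$L = 20826$ ($L = 67 - -20759 = 67 + 20759 = 20826$)
$L + U{\left(80,J{\left(8,3 \right)} \right)} = 20826 - \left(2 - \frac{22}{80}\right) = 20826 + \left(-2 + 22 \cdot \frac{1}{80}\right) = 20826 + \left(-2 + \frac{11}{40}\right) = 20826 - \frac{69}{40} = \frac{832971}{40}$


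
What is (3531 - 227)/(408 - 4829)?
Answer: -3304/4421 ≈ -0.74734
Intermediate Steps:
(3531 - 227)/(408 - 4829) = 3304/(-4421) = 3304*(-1/4421) = -3304/4421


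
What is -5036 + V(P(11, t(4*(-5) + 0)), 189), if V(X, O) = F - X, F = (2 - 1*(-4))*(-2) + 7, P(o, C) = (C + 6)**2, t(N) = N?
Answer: -5237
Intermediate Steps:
P(o, C) = (6 + C)**2
F = -5 (F = (2 + 4)*(-2) + 7 = 6*(-2) + 7 = -12 + 7 = -5)
V(X, O) = -5 - X
-5036 + V(P(11, t(4*(-5) + 0)), 189) = -5036 + (-5 - (6 + (4*(-5) + 0))**2) = -5036 + (-5 - (6 + (-20 + 0))**2) = -5036 + (-5 - (6 - 20)**2) = -5036 + (-5 - 1*(-14)**2) = -5036 + (-5 - 1*196) = -5036 + (-5 - 196) = -5036 - 201 = -5237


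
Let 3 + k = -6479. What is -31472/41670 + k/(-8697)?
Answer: -601174/60400665 ≈ -0.0099531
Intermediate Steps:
k = -6482 (k = -3 - 6479 = -6482)
-31472/41670 + k/(-8697) = -31472/41670 - 6482/(-8697) = -31472*1/41670 - 6482*(-1/8697) = -15736/20835 + 6482/8697 = -601174/60400665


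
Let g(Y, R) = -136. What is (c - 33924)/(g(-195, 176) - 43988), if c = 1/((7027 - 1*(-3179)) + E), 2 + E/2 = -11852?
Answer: 458041849/595762248 ≈ 0.76883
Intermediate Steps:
E = -23708 (E = -4 + 2*(-11852) = -4 - 23704 = -23708)
c = -1/13502 (c = 1/((7027 - 1*(-3179)) - 23708) = 1/((7027 + 3179) - 23708) = 1/(10206 - 23708) = 1/(-13502) = -1/13502 ≈ -7.4063e-5)
(c - 33924)/(g(-195, 176) - 43988) = (-1/13502 - 33924)/(-136 - 43988) = -458041849/13502/(-44124) = -458041849/13502*(-1/44124) = 458041849/595762248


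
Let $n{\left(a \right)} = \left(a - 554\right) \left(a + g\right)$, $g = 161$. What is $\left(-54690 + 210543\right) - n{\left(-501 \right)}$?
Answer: $-202847$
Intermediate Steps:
$n{\left(a \right)} = \left(-554 + a\right) \left(161 + a\right)$ ($n{\left(a \right)} = \left(a - 554\right) \left(a + 161\right) = \left(-554 + a\right) \left(161 + a\right)$)
$\left(-54690 + 210543\right) - n{\left(-501 \right)} = \left(-54690 + 210543\right) - \left(-89194 + \left(-501\right)^{2} - -196893\right) = 155853 - \left(-89194 + 251001 + 196893\right) = 155853 - 358700 = -202847$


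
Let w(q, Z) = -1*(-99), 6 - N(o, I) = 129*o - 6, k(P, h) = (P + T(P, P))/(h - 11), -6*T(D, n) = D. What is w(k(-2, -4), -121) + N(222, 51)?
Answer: -28527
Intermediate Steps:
T(D, n) = -D/6
k(P, h) = 5*P/(6*(-11 + h)) (k(P, h) = (P - P/6)/(h - 11) = (5*P/6)/(-11 + h) = 5*P/(6*(-11 + h)))
N(o, I) = 12 - 129*o (N(o, I) = 6 - (129*o - 6) = 6 - (-6 + 129*o) = 6 + (6 - 129*o) = 12 - 129*o)
w(q, Z) = 99
w(k(-2, -4), -121) + N(222, 51) = 99 + (12 - 129*222) = 99 + (12 - 28638) = 99 - 28626 = -28527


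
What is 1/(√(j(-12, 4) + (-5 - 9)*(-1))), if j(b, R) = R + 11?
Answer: √29/29 ≈ 0.18570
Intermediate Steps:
j(b, R) = 11 + R
1/(√(j(-12, 4) + (-5 - 9)*(-1))) = 1/(√((11 + 4) + (-5 - 9)*(-1))) = 1/(√(15 - 14*(-1))) = 1/(√(15 + 14)) = 1/(√29) = √29/29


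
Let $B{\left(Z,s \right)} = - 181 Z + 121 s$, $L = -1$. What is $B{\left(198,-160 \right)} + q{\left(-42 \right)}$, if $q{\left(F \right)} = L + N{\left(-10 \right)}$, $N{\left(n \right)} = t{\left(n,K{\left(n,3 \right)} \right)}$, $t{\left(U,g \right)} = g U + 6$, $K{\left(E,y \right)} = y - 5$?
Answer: $-55173$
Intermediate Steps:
$K{\left(E,y \right)} = -5 + y$
$t{\left(U,g \right)} = 6 + U g$ ($t{\left(U,g \right)} = U g + 6 = 6 + U g$)
$N{\left(n \right)} = 6 - 2 n$ ($N{\left(n \right)} = 6 + n \left(-5 + 3\right) = 6 + n \left(-2\right) = 6 - 2 n$)
$q{\left(F \right)} = 25$ ($q{\left(F \right)} = -1 + \left(6 - -20\right) = -1 + \left(6 + 20\right) = -1 + 26 = 25$)
$B{\left(198,-160 \right)} + q{\left(-42 \right)} = \left(\left(-181\right) 198 + 121 \left(-160\right)\right) + 25 = \left(-35838 - 19360\right) + 25 = -55198 + 25 = -55173$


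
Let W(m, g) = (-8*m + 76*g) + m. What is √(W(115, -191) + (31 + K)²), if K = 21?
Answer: I*√12617 ≈ 112.33*I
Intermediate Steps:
W(m, g) = -7*m + 76*g
√(W(115, -191) + (31 + K)²) = √((-7*115 + 76*(-191)) + (31 + 21)²) = √((-805 - 14516) + 52²) = √(-15321 + 2704) = √(-12617) = I*√12617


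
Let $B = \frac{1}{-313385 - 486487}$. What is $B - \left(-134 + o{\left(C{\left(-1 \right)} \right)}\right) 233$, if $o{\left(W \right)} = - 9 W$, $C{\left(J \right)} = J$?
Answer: $\frac{23296271999}{799872} \approx 29125.0$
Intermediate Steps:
$B = - \frac{1}{799872}$ ($B = \frac{1}{-799872} = - \frac{1}{799872} \approx -1.2502 \cdot 10^{-6}$)
$B - \left(-134 + o{\left(C{\left(-1 \right)} \right)}\right) 233 = - \frac{1}{799872} - \left(-134 - -9\right) 233 = - \frac{1}{799872} - \left(-134 + 9\right) 233 = - \frac{1}{799872} - \left(-125\right) 233 = - \frac{1}{799872} - -29125 = - \frac{1}{799872} + 29125 = \frac{23296271999}{799872}$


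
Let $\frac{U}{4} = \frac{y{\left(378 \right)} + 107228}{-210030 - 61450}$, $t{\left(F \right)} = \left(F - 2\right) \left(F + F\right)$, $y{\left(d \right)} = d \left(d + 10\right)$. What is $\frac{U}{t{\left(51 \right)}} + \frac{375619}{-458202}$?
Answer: $- \frac{3542545970809}{4317462565570} \approx -0.82052$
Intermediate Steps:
$y{\left(d \right)} = d \left(10 + d\right)$
$t{\left(F \right)} = 2 F \left(-2 + F\right)$ ($t{\left(F \right)} = \left(-2 + F\right) 2 F = 2 F \left(-2 + F\right)$)
$U = - \frac{126946}{33935}$ ($U = 4 \frac{378 \left(10 + 378\right) + 107228}{-210030 - 61450} = 4 \frac{378 \cdot 388 + 107228}{-271480} = 4 \left(146664 + 107228\right) \left(- \frac{1}{271480}\right) = 4 \cdot 253892 \left(- \frac{1}{271480}\right) = 4 \left(- \frac{63473}{67870}\right) = - \frac{126946}{33935} \approx -3.7409$)
$\frac{U}{t{\left(51 \right)}} + \frac{375619}{-458202} = - \frac{126946}{33935 \cdot 2 \cdot 51 \left(-2 + 51\right)} + \frac{375619}{-458202} = - \frac{126946}{33935 \cdot 2 \cdot 51 \cdot 49} + 375619 \left(- \frac{1}{458202}\right) = - \frac{126946}{33935 \cdot 4998} - \frac{375619}{458202} = \left(- \frac{126946}{33935}\right) \frac{1}{4998} - \frac{375619}{458202} = - \frac{63473}{84803565} - \frac{375619}{458202} = - \frac{3542545970809}{4317462565570}$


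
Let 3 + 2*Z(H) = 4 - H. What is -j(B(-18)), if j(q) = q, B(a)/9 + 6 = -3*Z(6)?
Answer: -27/2 ≈ -13.500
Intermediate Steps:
Z(H) = ½ - H/2 (Z(H) = -3/2 + (4 - H)/2 = -3/2 + (2 - H/2) = ½ - H/2)
B(a) = 27/2 (B(a) = -54 + 9*(-3*(½ - ½*6)) = -54 + 9*(-3*(½ - 3)) = -54 + 9*(-3*(-5/2)) = -54 + 9*(15/2) = -54 + 135/2 = 27/2)
-j(B(-18)) = -1*27/2 = -27/2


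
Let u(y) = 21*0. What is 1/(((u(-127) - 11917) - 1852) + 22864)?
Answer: 1/9095 ≈ 0.00010995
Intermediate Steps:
u(y) = 0
1/(((u(-127) - 11917) - 1852) + 22864) = 1/(((0 - 11917) - 1852) + 22864) = 1/((-11917 - 1852) + 22864) = 1/(-13769 + 22864) = 1/9095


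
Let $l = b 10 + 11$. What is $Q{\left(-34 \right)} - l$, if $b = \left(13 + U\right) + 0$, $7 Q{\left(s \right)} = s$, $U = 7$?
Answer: $- \frac{1511}{7} \approx -215.86$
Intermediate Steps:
$Q{\left(s \right)} = \frac{s}{7}$
$b = 20$ ($b = \left(13 + 7\right) + 0 = 20 + 0 = 20$)
$l = 211$ ($l = 20 \cdot 10 + 11 = 200 + 11 = 211$)
$Q{\left(-34 \right)} - l = \frac{1}{7} \left(-34\right) - 211 = - \frac{34}{7} - 211 = - \frac{1511}{7}$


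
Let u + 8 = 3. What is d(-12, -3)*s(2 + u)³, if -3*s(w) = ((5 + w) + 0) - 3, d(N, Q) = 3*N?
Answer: -4/3 ≈ -1.3333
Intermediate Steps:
u = -5 (u = -8 + 3 = -5)
s(w) = -⅔ - w/3 (s(w) = -(((5 + w) + 0) - 3)/3 = -((5 + w) - 3)/3 = -(2 + w)/3 = -⅔ - w/3)
d(-12, -3)*s(2 + u)³ = (3*(-12))*(-⅔ - (2 - 5)/3)³ = -36*(-⅔ - ⅓*(-3))³ = -36*(-⅔ + 1)³ = -36*(⅓)³ = -36*1/27 = -4/3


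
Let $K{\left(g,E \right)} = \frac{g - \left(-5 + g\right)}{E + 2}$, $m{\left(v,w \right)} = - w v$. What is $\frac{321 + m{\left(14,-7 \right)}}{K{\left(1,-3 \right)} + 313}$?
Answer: $\frac{419}{308} \approx 1.3604$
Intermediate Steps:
$m{\left(v,w \right)} = - v w$
$K{\left(g,E \right)} = \frac{5}{2 + E}$ ($K{\left(g,E \right)} = \frac{g - \left(-5 + g\right)}{2 + E} = \frac{5}{2 + E}$)
$\frac{321 + m{\left(14,-7 \right)}}{K{\left(1,-3 \right)} + 313} = \frac{321 - 14 \left(-7\right)}{\frac{5}{2 - 3} + 313} = \frac{321 + 98}{\frac{5}{-1} + 313} = \frac{419}{5 \left(-1\right) + 313} = \frac{419}{-5 + 313} = \frac{419}{308}$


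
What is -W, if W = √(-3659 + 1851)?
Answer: -4*I*√113 ≈ -42.521*I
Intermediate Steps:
W = 4*I*√113 (W = √(-1808) = 4*I*√113 ≈ 42.521*I)
-W = -4*I*√113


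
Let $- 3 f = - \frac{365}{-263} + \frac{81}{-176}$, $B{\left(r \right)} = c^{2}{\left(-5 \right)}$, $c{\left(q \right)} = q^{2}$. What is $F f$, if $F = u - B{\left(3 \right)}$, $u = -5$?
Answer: $\frac{4508385}{23144} \approx 194.8$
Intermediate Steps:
$B{\left(r \right)} = 625$ ($B{\left(r \right)} = \left(\left(-5\right)^{2}\right)^{2} = 25^{2} = 625$)
$f = - \frac{42937}{138864}$ ($f = - \frac{- \frac{365}{-263} + \frac{81}{-176}}{3} = - \frac{\left(-365\right) \left(- \frac{1}{263}\right) + 81 \left(- \frac{1}{176}\right)}{3} = - \frac{\frac{365}{263} - \frac{81}{176}}{3} = \left(- \frac{1}{3}\right) \frac{42937}{46288} = - \frac{42937}{138864} \approx -0.3092$)
$F = -630$ ($F = -5 - 625 = -630$)
$F f = \left(-630\right) \left(- \frac{42937}{138864}\right) = \frac{4508385}{23144}$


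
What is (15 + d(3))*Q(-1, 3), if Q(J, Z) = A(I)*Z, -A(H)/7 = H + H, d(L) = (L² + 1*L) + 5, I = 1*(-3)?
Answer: 4032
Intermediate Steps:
I = -3
d(L) = 5 + L + L² (d(L) = (L² + L) + 5 = (L + L²) + 5 = 5 + L + L²)
A(H) = -14*H (A(H) = -7*(H + H) = -14*H)
Q(J, Z) = 42*Z (Q(J, Z) = (-14*(-3))*Z = 42*Z)
(15 + d(3))*Q(-1, 3) = (15 + (5 + 3 + 3²))*(42*3) = (15 + (5 + 3 + 9))*126 = (15 + 17)*126 = 32*126 = 4032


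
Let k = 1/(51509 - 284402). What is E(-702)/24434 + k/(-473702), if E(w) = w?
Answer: -38722979827769/1347802406567262 ≈ -0.028730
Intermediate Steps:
k = -1/232893 (k = 1/(-232893) = -1/232893 ≈ -4.2938e-6)
E(-702)/24434 + k/(-473702) = -702/24434 - 1/232893/(-473702) = -702*1/24434 - 1/232893*(-1/473702) = -351/12217 + 1/110321879886 = -38722979827769/1347802406567262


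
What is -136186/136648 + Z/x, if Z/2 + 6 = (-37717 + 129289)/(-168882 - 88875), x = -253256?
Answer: -185199396582741/185837029085692 ≈ -0.99657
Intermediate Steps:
Z = -1092076/85919 (Z = -12 + 2*((-37717 + 129289)/(-168882 - 88875)) = -12 + 2*(91572/(-257757)) = -12 + 2*(91572*(-1/257757)) = -12 + 2*(-30524/85919) = -12 - 61048/85919 = -1092076/85919 ≈ -12.711)
-136186/136648 + Z/x = -136186/136648 - 1092076/85919/(-253256) = -136186*1/136648 - 1092076/85919*(-1/253256) = -68093/68324 + 273019/5439875566 = -185199396582741/185837029085692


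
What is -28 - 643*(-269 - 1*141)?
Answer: 263602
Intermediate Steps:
-28 - 643*(-269 - 1*141) = -28 - 643*(-269 - 141) = -28 - 643*(-410) = -28 + 263630 = 263602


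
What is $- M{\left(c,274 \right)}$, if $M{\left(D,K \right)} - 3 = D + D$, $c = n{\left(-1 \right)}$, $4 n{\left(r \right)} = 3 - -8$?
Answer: $- \frac{17}{2} \approx -8.5$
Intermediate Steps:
$n{\left(r \right)} = \frac{11}{4}$ ($n{\left(r \right)} = \frac{3 - -8}{4} = \frac{3 + 8}{4} = \frac{1}{4} \cdot 11 = \frac{11}{4}$)
$c = \frac{11}{4} \approx 2.75$
$M{\left(D,K \right)} = 3 + 2 D$ ($M{\left(D,K \right)} = 3 + \left(D + D\right) = 3 + 2 D$)
$- M{\left(c,274 \right)} = - (3 + 2 \cdot \frac{11}{4}) = - (3 + \frac{11}{2}) = \left(-1\right) \frac{17}{2} = - \frac{17}{2}$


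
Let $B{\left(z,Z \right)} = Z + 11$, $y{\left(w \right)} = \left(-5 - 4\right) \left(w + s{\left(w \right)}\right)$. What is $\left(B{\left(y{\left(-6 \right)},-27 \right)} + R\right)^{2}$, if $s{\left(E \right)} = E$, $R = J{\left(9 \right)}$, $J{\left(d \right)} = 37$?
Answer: $441$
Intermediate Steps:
$R = 37$
$y{\left(w \right)} = - 18 w$ ($y{\left(w \right)} = \left(-5 - 4\right) \left(w + w\right) = - 9 \cdot 2 w = - 18 w$)
$B{\left(z,Z \right)} = 11 + Z$
$\left(B{\left(y{\left(-6 \right)},-27 \right)} + R\right)^{2} = \left(\left(11 - 27\right) + 37\right)^{2} = \left(-16 + 37\right)^{2} = 21^{2} = 441$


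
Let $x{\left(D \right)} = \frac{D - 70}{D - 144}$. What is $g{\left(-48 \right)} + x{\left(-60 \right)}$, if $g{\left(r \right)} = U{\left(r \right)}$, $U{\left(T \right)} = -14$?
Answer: $- \frac{1363}{102} \approx -13.363$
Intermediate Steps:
$g{\left(r \right)} = -14$
$x{\left(D \right)} = \frac{-70 + D}{-144 + D}$
$g{\left(-48 \right)} + x{\left(-60 \right)} = -14 + \frac{-70 - 60}{-144 - 60} = -14 + \frac{1}{-204} \left(-130\right) = -14 - - \frac{65}{102} = -14 + \frac{65}{102} = - \frac{1363}{102}$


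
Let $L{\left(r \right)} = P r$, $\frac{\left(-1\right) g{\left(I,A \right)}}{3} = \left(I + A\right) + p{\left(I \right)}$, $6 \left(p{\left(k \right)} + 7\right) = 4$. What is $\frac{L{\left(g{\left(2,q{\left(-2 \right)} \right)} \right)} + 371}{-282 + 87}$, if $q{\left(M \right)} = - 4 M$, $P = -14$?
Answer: $- \frac{35}{13} \approx -2.6923$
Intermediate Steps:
$p{\left(k \right)} = - \frac{19}{3}$ ($p{\left(k \right)} = -7 + \frac{1}{6} \cdot 4 = -7 + \frac{2}{3} = - \frac{19}{3}$)
$g{\left(I,A \right)} = 19 - 3 A - 3 I$ ($g{\left(I,A \right)} = - 3 \left(\left(I + A\right) - \frac{19}{3}\right) = - 3 \left(\left(A + I\right) - \frac{19}{3}\right) = - 3 \left(- \frac{19}{3} + A + I\right) = 19 - 3 A - 3 I$)
$L{\left(r \right)} = - 14 r$
$\frac{L{\left(g{\left(2,q{\left(-2 \right)} \right)} \right)} + 371}{-282 + 87} = \frac{- 14 \left(19 - 3 \left(\left(-4\right) \left(-2\right)\right) - 6\right) + 371}{-282 + 87} = \frac{- 14 \left(19 - 24 - 6\right) + 371}{-195} = \left(- 14 \left(19 - 24 - 6\right) + 371\right) \left(- \frac{1}{195}\right) = \left(\left(-14\right) \left(-11\right) + 371\right) \left(- \frac{1}{195}\right) = \left(154 + 371\right) \left(- \frac{1}{195}\right) = 525 \left(- \frac{1}{195}\right) = - \frac{35}{13}$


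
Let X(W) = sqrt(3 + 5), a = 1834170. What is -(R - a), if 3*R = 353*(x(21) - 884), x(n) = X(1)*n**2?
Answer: 5814562/3 - 103782*sqrt(2) ≈ 1.7914e+6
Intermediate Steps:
X(W) = 2*sqrt(2) (X(W) = sqrt(8) = 2*sqrt(2))
x(n) = 2*sqrt(2)*n**2 (x(n) = (2*sqrt(2))*n**2 = 2*sqrt(2)*n**2)
R = -312052/3 + 103782*sqrt(2) (R = (353*(2*sqrt(2)*21**2 - 884))/3 = (353*(2*sqrt(2)*441 - 884))/3 = (353*(882*sqrt(2) - 884))/3 = (353*(-884 + 882*sqrt(2)))/3 = (-312052 + 311346*sqrt(2))/3 = -312052/3 + 103782*sqrt(2) ≈ 42753.)
-(R - a) = -((-312052/3 + 103782*sqrt(2)) - 1*1834170) = -((-312052/3 + 103782*sqrt(2)) - 1834170) = -(-5814562/3 + 103782*sqrt(2)) = 5814562/3 - 103782*sqrt(2)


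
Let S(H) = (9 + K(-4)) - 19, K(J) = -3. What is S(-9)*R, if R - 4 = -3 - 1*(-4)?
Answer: -65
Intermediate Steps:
R = 5 (R = 4 + (-3 - 1*(-4)) = 4 + (-3 + 4) = 4 + 1 = 5)
S(H) = -13 (S(H) = (9 - 3) - 19 = 6 - 19 = -13)
S(-9)*R = -13*5 = -65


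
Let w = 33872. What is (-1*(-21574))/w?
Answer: 10787/16936 ≈ 0.63693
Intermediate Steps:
(-1*(-21574))/w = -1*(-21574)/33872 = 21574*(1/33872) = 10787/16936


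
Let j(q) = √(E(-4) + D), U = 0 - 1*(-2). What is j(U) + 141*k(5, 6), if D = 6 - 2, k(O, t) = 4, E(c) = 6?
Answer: 564 + √10 ≈ 567.16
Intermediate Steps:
U = 2 (U = 0 + 2 = 2)
D = 4
j(q) = √10 (j(q) = √(6 + 4) = √10)
j(U) + 141*k(5, 6) = √10 + 141*4 = √10 + 564 = 564 + √10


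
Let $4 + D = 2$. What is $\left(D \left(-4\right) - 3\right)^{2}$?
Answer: $25$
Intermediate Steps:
$D = -2$ ($D = -4 + 2 = -2$)
$\left(D \left(-4\right) - 3\right)^{2} = \left(\left(-2\right) \left(-4\right) - 3\right)^{2} = \left(8 - 3\right)^{2} = 5^{2} = 25$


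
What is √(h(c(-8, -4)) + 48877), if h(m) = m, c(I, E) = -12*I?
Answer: √48973 ≈ 221.30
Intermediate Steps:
√(h(c(-8, -4)) + 48877) = √(-12*(-8) + 48877) = √(96 + 48877) = √48973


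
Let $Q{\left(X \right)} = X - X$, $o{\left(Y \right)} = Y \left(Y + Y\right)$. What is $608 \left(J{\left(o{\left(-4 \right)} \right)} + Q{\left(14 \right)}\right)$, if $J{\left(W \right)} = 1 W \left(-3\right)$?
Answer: $-58368$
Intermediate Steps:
$o{\left(Y \right)} = 2 Y^{2}$ ($o{\left(Y \right)} = Y 2 Y = 2 Y^{2}$)
$J{\left(W \right)} = - 3 W$ ($J{\left(W \right)} = W \left(-3\right) = - 3 W$)
$Q{\left(X \right)} = 0$
$608 \left(J{\left(o{\left(-4 \right)} \right)} + Q{\left(14 \right)}\right) = 608 \left(- 3 \cdot 2 \left(-4\right)^{2} + 0\right) = 608 \left(- 3 \cdot 2 \cdot 16 + 0\right) = 608 \left(\left(-3\right) 32 + 0\right) = 608 \left(-96 + 0\right) = 608 \left(-96\right) = -58368$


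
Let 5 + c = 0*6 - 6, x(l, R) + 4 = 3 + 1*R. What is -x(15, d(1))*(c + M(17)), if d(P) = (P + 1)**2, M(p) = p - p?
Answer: 33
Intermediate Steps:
M(p) = 0
d(P) = (1 + P)**2
x(l, R) = -1 + R (x(l, R) = -4 + (3 + 1*R) = -4 + (3 + R) = -1 + R)
c = -11 (c = -5 + (0*6 - 6) = -5 + (0 - 6) = -5 - 6 = -11)
-x(15, d(1))*(c + M(17)) = -(-1 + (1 + 1)**2)*(-11 + 0) = -(-1 + 2**2)*(-11) = -(-1 + 4)*(-11) = -3*(-11) = -1*(-33) = 33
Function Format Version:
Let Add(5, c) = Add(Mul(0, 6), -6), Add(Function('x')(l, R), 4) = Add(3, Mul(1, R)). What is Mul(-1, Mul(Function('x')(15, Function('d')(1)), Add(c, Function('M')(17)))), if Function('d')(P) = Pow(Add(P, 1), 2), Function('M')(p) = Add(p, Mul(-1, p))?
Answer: 33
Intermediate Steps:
Function('M')(p) = 0
Function('d')(P) = Pow(Add(1, P), 2)
Function('x')(l, R) = Add(-1, R) (Function('x')(l, R) = Add(-4, Add(3, Mul(1, R))) = Add(-4, Add(3, R)) = Add(-1, R))
c = -11 (c = Add(-5, Add(Mul(0, 6), -6)) = Add(-5, Add(0, -6)) = Add(-5, -6) = -11)
Mul(-1, Mul(Function('x')(15, Function('d')(1)), Add(c, Function('M')(17)))) = Mul(-1, Mul(Add(-1, Pow(Add(1, 1), 2)), Add(-11, 0))) = Mul(-1, Mul(Add(-1, Pow(2, 2)), -11)) = Mul(-1, Mul(Add(-1, 4), -11)) = Mul(-1, Mul(3, -11)) = Mul(-1, -33) = 33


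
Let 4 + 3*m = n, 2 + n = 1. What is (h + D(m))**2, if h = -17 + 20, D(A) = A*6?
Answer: 49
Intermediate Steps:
n = -1 (n = -2 + 1 = -1)
m = -5/3 (m = -4/3 + (1/3)*(-1) = -4/3 - 1/3 = -5/3 ≈ -1.6667)
D(A) = 6*A
h = 3
(h + D(m))**2 = (3 + 6*(-5/3))**2 = (3 - 10)**2 = (-7)**2 = 49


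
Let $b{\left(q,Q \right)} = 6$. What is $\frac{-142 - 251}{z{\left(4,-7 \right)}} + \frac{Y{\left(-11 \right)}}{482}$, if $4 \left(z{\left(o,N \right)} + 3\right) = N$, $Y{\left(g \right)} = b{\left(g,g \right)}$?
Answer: $\frac{378909}{4579} \approx 82.749$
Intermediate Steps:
$Y{\left(g \right)} = 6$
$z{\left(o,N \right)} = -3 + \frac{N}{4}$
$\frac{-142 - 251}{z{\left(4,-7 \right)}} + \frac{Y{\left(-11 \right)}}{482} = \frac{-142 - 251}{-3 + \frac{1}{4} \left(-7\right)} + \frac{6}{482} = \frac{-142 - 251}{-3 - \frac{7}{4}} + 6 \cdot \frac{1}{482} = - \frac{393}{- \frac{19}{4}} + \frac{3}{241} = \left(-393\right) \left(- \frac{4}{19}\right) + \frac{3}{241} = \frac{1572}{19} + \frac{3}{241} = \frac{378909}{4579}$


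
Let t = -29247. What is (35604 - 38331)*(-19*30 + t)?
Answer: 81310959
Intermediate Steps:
(35604 - 38331)*(-19*30 + t) = (35604 - 38331)*(-19*30 - 29247) = -2727*(-570 - 29247) = -2727*(-29817) = 81310959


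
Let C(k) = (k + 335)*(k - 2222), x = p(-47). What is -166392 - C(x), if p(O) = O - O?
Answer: 577978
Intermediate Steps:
p(O) = 0
x = 0
C(k) = (-2222 + k)*(335 + k) (C(k) = (335 + k)*(-2222 + k) = (-2222 + k)*(335 + k))
-166392 - C(x) = -166392 - (-744370 + 0² - 1887*0) = -166392 - (-744370 + 0 + 0) = -166392 - 1*(-744370) = -166392 + 744370 = 577978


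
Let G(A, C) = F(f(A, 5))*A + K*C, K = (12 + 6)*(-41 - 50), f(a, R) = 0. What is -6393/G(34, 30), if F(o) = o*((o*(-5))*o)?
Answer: 2131/16380 ≈ 0.13010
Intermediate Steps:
F(o) = -5*o³ (F(o) = o*((-5*o)*o) = o*(-5*o²) = -5*o³)
K = -1638 (K = 18*(-91) = -1638)
G(A, C) = -1638*C (G(A, C) = (-5*0³)*A - 1638*C = (-5*0)*A - 1638*C = 0*A - 1638*C = 0 - 1638*C = -1638*C)
-6393/G(34, 30) = -6393/((-1638*30)) = -6393/(-49140) = -6393*(-1/49140) = 2131/16380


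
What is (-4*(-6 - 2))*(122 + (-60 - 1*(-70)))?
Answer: 4224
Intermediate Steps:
(-4*(-6 - 2))*(122 + (-60 - 1*(-70))) = (-4*(-8))*(122 + (-60 + 70)) = 32*(122 + 10) = 32*132 = 4224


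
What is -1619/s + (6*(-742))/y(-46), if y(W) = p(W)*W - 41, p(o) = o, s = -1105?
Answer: -312007/458575 ≈ -0.68038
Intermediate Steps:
y(W) = -41 + W**2 (y(W) = W*W - 41 = W**2 - 41 = -41 + W**2)
-1619/s + (6*(-742))/y(-46) = -1619/(-1105) + (6*(-742))/(-41 + (-46)**2) = -1619*(-1/1105) - 4452/(-41 + 2116) = 1619/1105 - 4452/2075 = -312007/458575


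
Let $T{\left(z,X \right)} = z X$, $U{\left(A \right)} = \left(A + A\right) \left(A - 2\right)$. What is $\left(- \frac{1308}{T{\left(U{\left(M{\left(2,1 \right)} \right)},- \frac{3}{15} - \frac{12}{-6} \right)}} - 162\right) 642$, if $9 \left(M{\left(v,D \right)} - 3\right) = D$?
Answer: $- \frac{2400759}{14} \approx -1.7148 \cdot 10^{5}$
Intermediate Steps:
$M{\left(v,D \right)} = 3 + \frac{D}{9}$
$U{\left(A \right)} = 2 A \left(-2 + A\right)$
$T{\left(z,X \right)} = X z$
$\left(- \frac{1308}{T{\left(U{\left(M{\left(2,1 \right)} \right)},- \frac{3}{15} - \frac{12}{-6} \right)}} - 162\right) 642 = \left(- \frac{1308}{\left(- \frac{3}{15} - \frac{12}{-6}\right) 2 \left(3 + \frac{1}{9} \cdot 1\right) \left(-2 + \left(3 + \frac{1}{9} \cdot 1\right)\right)} - 162\right) 642 = \left(- \frac{1308}{\left(\left(-3\right) \frac{1}{15} - -2\right) 2 \left(3 + \frac{1}{9}\right) \left(-2 + \left(3 + \frac{1}{9}\right)\right)} + \left(-209 + 47\right)\right) 642 = \left(- \frac{1308}{\left(- \frac{1}{5} + 2\right) 2 \cdot \frac{28}{9} \left(-2 + \frac{28}{9}\right)} - 162\right) 642 = \left(- \frac{1308}{\frac{9}{5} \cdot 2 \cdot \frac{28}{9} \cdot \frac{10}{9}} - 162\right) 642 = \left(- \frac{1308}{\frac{9}{5} \cdot \frac{560}{81}} - 162\right) 642 = \left(- \frac{1308}{\frac{112}{9}} - 162\right) 642 = \left(\left(-1308\right) \frac{9}{112} - 162\right) 642 = \left(- \frac{2943}{28} - 162\right) 642 = \left(- \frac{7479}{28}\right) 642 = - \frac{2400759}{14}$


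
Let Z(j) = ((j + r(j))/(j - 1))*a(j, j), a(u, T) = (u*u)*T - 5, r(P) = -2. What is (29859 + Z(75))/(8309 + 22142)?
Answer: 16503038/1126687 ≈ 14.647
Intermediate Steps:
a(u, T) = -5 + T*u² (a(u, T) = u²*T - 5 = T*u² - 5 = -5 + T*u²)
Z(j) = (-5 + j³)*(-2 + j)/(-1 + j) (Z(j) = ((j - 2)/(j - 1))*(-5 + j*j²) = ((-2 + j)/(-1 + j))*(-5 + j³) = (-5 + j³)*(-2 + j)/(-1 + j))
(29859 + Z(75))/(8309 + 22142) = (29859 + (-5 + 75³)*(-2 + 75)/(-1 + 75))/(8309 + 22142) = (29859 + (-5 + 421875)*73/74)/30451 = (29859 + (1/74)*421870*73)*(1/30451) = (29859 + 15398255/37)*(1/30451) = (16503038/37)*(1/30451) = 16503038/1126687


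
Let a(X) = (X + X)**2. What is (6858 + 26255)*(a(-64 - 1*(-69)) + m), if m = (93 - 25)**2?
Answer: 156425812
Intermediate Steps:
a(X) = 4*X**2 (a(X) = (2*X)**2 = 4*X**2)
m = 4624 (m = 68**2 = 4624)
(6858 + 26255)*(a(-64 - 1*(-69)) + m) = (6858 + 26255)*(4*(-64 - 1*(-69))**2 + 4624) = 33113*(4*(-64 + 69)**2 + 4624) = 33113*(4*5**2 + 4624) = 33113*(4*25 + 4624) = 33113*(100 + 4624) = 33113*4724 = 156425812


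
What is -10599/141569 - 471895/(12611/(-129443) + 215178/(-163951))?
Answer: 283554195976533084326/847173583226927 ≈ 3.3471e+5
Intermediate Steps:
-10599/141569 - 471895/(12611/(-129443) + 215178/(-163951)) = -10599*1/141569 - 471895/(12611*(-1/129443) + 215178*(-1/163951)) = -10599/141569 - 471895/(-12611/129443 - 215178/163951) = -10599/141569 - 471895/(-29920871915/21222309293) = -10599/141569 - 471895*(-21222309293/29920871915) = -10599/141569 + 2002940328764047/5984174383 = 283554195976533084326/847173583226927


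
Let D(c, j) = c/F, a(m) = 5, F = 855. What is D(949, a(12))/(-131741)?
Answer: -949/112638555 ≈ -8.4252e-6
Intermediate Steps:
D(c, j) = c/855
D(949, a(12))/(-131741) = ((1/855)*949)/(-131741) = (949/855)*(-1/131741) = -949/112638555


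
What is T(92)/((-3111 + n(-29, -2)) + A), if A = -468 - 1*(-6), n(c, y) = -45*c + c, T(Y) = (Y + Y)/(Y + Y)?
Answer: -1/2297 ≈ -0.00043535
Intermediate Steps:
T(Y) = 1 (T(Y) = (2*Y)/((2*Y)) = (2*Y)*(1/(2*Y)) = 1)
n(c, y) = -44*c
A = -462 (A = -468 + 6 = -462)
T(92)/((-3111 + n(-29, -2)) + A) = 1/((-3111 - 44*(-29)) - 462) = 1/((-3111 + 1276) - 462) = 1/(-1835 - 462) = 1/(-2297) = 1*(-1/2297) = -1/2297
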